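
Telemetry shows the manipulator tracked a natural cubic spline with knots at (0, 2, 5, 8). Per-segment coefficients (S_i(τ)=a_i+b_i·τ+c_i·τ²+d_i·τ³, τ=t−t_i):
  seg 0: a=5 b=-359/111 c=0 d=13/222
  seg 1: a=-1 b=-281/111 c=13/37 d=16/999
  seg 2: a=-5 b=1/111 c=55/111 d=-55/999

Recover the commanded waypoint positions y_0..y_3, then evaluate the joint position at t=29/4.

y_0=5 y_1=-1 y_2=-5 y_3=-2
S(29/4) = -7337/2368

y_0 = S_0(0) = a_0 = 5
y_1 = S_1(0) = a_1 = -1
y_2 = S_2(0) = a_2 = -5
y_3 = S_2(3) = -2
t_q=29/4 is in segment 2 (τ=9/4); S_2(τ)=-7337/2368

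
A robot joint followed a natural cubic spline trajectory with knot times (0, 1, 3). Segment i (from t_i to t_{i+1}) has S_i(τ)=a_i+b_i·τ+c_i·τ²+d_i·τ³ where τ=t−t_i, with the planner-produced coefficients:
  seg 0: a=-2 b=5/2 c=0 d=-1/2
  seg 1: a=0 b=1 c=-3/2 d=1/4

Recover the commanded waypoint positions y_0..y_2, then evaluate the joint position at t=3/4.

y_0=-2 y_1=0 y_2=-2
S(3/4) = -43/128

y_0 = S_0(0) = a_0 = -2
y_1 = S_1(0) = a_1 = 0
y_2 = S_1(2) = -2
t_q=3/4 is in segment 0 (τ=3/4); S_0(τ)=-43/128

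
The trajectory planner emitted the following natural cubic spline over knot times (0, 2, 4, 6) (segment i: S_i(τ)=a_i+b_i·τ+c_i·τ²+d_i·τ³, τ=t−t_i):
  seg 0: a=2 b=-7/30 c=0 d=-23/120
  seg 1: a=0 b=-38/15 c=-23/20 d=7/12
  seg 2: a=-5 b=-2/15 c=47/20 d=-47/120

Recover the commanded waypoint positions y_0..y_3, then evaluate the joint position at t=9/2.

y_0=2 y_1=0 y_2=-5 y_3=1
S(9/2) = -1449/320

y_0 = S_0(0) = a_0 = 2
y_1 = S_1(0) = a_1 = 0
y_2 = S_2(0) = a_2 = -5
y_3 = S_2(2) = 1
t_q=9/2 is in segment 2 (τ=1/2); S_2(τ)=-1449/320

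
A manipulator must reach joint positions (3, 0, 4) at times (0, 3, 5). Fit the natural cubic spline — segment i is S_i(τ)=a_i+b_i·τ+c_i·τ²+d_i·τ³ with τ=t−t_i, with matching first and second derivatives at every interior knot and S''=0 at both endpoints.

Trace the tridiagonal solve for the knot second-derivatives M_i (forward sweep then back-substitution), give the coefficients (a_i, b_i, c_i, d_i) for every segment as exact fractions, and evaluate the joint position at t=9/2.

Δ: Δ0=-1, Δ1=2
row 1: diag=10, rhs=18; c'=1/5, d'=9/5
back: M1=9/5
M: M0=0, M1=9/5, M2=0
seg 0: a=3, c=M0/2=0, d=(M1−M0)/(6·3)=1/10, b=Δ0−h0·(2M0+M1)/6=-19/10
seg 1: a=0, c=M1/2=9/10, d=(M2−M1)/(6·2)=-3/20, b=Δ1−h1·(2M1+M2)/6=4/5
t_q=9/2 → seg 1, τ=3/2; S=0+4/5·τ+9/10·τ²+-3/20·τ³=87/32

  seg 0: a=3 b=-19/10 c=0 d=1/10
  seg 1: a=0 b=4/5 c=9/10 d=-3/20
S(9/2) = 87/32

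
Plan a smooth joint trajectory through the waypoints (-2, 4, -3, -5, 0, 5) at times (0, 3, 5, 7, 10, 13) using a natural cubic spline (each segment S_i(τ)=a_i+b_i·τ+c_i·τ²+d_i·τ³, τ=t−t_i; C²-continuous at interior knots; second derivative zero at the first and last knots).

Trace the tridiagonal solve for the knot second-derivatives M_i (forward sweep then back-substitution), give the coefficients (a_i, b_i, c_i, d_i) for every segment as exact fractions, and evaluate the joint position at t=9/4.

Δ: Δ0=2, Δ1=-7/2, Δ2=-1, Δ3=5/3, Δ4=5/3
row 1: diag=10, rhs=-33; c'=1/5, d'=-33/10
row 2: denom=8−2·1/5=38/5; d'=(15−2·-33/10)/(38/5)=54/19
row 3: denom=10−2·5/19=180/19; d'=(16−2·54/19)/(180/19)=49/45
row 4: denom=12−3·19/60=221/20; d'=(0−3·49/45)/(221/20)=-196/663
back: M4=-196/663
back: M3=49/45−19/60·-196/663=784/663
back: M2=54/19−5/19·784/663=1678/663
back: M1=-33/10−1/5·1678/663=-5047/1326
M: M0=0, M1=-5047/1326, M2=1678/663, M3=784/663, M4=-196/663, M5=0
seg 0: a=-2, c=M0/2=0, d=(M1−M0)/(6·3)=-5047/23868, b=Δ0−h0·(2M0+M1)/6=10351/2652
seg 1: a=4, c=M1/2=-5047/2652, d=(M2−M1)/(6·2)=2801/5304, b=Δ1−h1·(2M1+M2)/6=-2395/1326
seg 2: a=-3, c=M2/2=839/663, d=(M3−M2)/(6·2)=-149/1326, b=Δ2−h2·(2M2+M3)/6=-681/221
seg 3: a=-5, c=M3/2=392/663, d=(M4−M3)/(6·3)=-490/5967, b=Δ3−h3·(2M3+M4)/6=419/663
seg 4: a=0, c=M4/2=-98/663, d=(M5−M4)/(6·3)=98/5967, b=Δ4−h4·(2M4+M5)/6=1301/663
t_q=9/4 → seg 0, τ=9/4; S=-2+10351/2652·τ+0·τ²+-5047/23868·τ³=247427/56576

  seg 0: a=-2 b=10351/2652 c=0 d=-5047/23868
  seg 1: a=4 b=-2395/1326 c=-5047/2652 d=2801/5304
  seg 2: a=-3 b=-681/221 c=839/663 d=-149/1326
  seg 3: a=-5 b=419/663 c=392/663 d=-490/5967
  seg 4: a=0 b=1301/663 c=-98/663 d=98/5967
S(9/4) = 247427/56576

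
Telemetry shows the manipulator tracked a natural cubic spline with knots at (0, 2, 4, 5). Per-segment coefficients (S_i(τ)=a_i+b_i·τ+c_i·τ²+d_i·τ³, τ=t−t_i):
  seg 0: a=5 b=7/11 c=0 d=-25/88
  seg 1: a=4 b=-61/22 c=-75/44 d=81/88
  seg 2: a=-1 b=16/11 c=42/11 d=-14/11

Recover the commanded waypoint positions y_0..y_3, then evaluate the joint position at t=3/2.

y_0 = S_0(0) = a_0 = 5
y_1 = S_1(0) = a_1 = 4
y_2 = S_2(0) = a_2 = -1
y_3 = S_2(1) = 3
t_q=3/2 is in segment 0 (τ=3/2); S_0(τ)=3517/704

y_0=5 y_1=4 y_2=-1 y_3=3
S(3/2) = 3517/704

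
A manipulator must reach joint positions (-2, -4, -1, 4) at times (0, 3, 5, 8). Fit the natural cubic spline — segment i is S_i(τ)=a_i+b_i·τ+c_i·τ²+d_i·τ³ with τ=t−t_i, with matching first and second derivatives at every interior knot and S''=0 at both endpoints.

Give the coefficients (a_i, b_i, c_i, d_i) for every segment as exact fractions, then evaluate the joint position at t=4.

Δ: Δ0=-2/3, Δ1=3/2, Δ2=5/3
row 1: diag=10, rhs=13; c'=1/5, d'=13/10
row 2: denom=10−2·1/5=48/5; d'=(1−2·13/10)/(48/5)=-1/6
back: M2=-1/6
back: M1=13/10−1/5·-1/6=4/3
M: M0=0, M1=4/3, M2=-1/6, M3=0
seg 0: a=-2, c=M0/2=0, d=(M1−M0)/(6·3)=2/27, b=Δ0−h0·(2M0+M1)/6=-4/3
seg 1: a=-4, c=M1/2=2/3, d=(M2−M1)/(6·2)=-1/8, b=Δ1−h1·(2M1+M2)/6=2/3
seg 2: a=-1, c=M2/2=-1/12, d=(M3−M2)/(6·3)=1/108, b=Δ2−h2·(2M2+M3)/6=11/6
t_q=4 → seg 1, τ=1; S=-4+2/3·τ+2/3·τ²+-1/8·τ³=-67/24

  seg 0: a=-2 b=-4/3 c=0 d=2/27
  seg 1: a=-4 b=2/3 c=2/3 d=-1/8
  seg 2: a=-1 b=11/6 c=-1/12 d=1/108
S(4) = -67/24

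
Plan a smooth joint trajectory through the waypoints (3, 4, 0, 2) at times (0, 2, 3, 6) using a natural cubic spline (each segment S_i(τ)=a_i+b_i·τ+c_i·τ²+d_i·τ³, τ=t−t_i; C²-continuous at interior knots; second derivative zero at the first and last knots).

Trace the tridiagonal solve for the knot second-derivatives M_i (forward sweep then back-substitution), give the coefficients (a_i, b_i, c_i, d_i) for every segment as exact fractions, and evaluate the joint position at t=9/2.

Δ: Δ0=1/2, Δ1=-4, Δ2=2/3
row 1: diag=6, rhs=-27; c'=1/6, d'=-9/2
row 2: denom=8−1·1/6=47/6; d'=(28−1·-9/2)/(47/6)=195/47
back: M2=195/47
back: M1=-9/2−1/6·195/47=-244/47
M: M0=0, M1=-244/47, M2=195/47, M3=0
seg 0: a=3, c=M0/2=0, d=(M1−M0)/(6·2)=-61/141, b=Δ0−h0·(2M0+M1)/6=629/282
seg 1: a=4, c=M1/2=-122/47, d=(M2−M1)/(6·1)=439/282, b=Δ1−h1·(2M1+M2)/6=-835/282
seg 2: a=0, c=M2/2=195/94, d=(M3−M2)/(6·3)=-65/282, b=Δ2−h2·(2M2+M3)/6=-491/141
t_q=9/2 → seg 2, τ=3/2; S=0+-491/141·τ+195/94·τ²+-65/282·τ³=-1003/752

  seg 0: a=3 b=629/282 c=0 d=-61/141
  seg 1: a=4 b=-835/282 c=-122/47 d=439/282
  seg 2: a=0 b=-491/141 c=195/94 d=-65/282
S(9/2) = -1003/752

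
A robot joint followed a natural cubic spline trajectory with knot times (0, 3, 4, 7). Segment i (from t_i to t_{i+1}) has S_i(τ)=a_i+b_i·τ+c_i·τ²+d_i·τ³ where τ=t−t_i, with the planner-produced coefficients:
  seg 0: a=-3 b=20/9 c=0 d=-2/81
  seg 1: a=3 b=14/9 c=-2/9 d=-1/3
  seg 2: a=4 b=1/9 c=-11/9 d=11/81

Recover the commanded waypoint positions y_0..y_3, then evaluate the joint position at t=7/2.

y_0=-3 y_1=3 y_2=4 y_3=-3
S(7/2) = 265/72

y_0 = S_0(0) = a_0 = -3
y_1 = S_1(0) = a_1 = 3
y_2 = S_2(0) = a_2 = 4
y_3 = S_2(3) = -3
t_q=7/2 is in segment 1 (τ=1/2); S_1(τ)=265/72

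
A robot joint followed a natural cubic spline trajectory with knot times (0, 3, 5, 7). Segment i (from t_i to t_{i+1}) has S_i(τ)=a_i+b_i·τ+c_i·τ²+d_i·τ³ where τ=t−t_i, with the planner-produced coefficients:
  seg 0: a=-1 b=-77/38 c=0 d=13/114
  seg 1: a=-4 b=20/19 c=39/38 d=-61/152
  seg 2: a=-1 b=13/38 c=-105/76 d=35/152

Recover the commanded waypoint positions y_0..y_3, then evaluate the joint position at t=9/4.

y_0 = S_0(0) = a_0 = -1
y_1 = S_1(0) = a_1 = -4
y_2 = S_2(0) = a_2 = -1
y_3 = S_2(2) = -4
t_q=9/4 is in segment 0 (τ=9/4); S_0(τ)=-10361/2432

y_0=-1 y_1=-4 y_2=-1 y_3=-4
S(9/4) = -10361/2432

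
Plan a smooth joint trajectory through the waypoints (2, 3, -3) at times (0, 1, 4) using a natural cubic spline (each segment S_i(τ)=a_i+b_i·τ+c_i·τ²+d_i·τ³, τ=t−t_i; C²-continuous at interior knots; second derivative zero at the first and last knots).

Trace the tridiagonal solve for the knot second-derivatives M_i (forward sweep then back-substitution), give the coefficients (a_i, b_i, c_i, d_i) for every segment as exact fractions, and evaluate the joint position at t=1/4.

  seg 0: a=2 b=11/8 c=0 d=-3/8
  seg 1: a=3 b=1/4 c=-9/8 d=1/8
S(1/4) = 1197/512

Δ: Δ0=1, Δ1=-2
row 1: diag=8, rhs=-18; c'=3/8, d'=-9/4
back: M1=-9/4
M: M0=0, M1=-9/4, M2=0
seg 0: a=2, c=M0/2=0, d=(M1−M0)/(6·1)=-3/8, b=Δ0−h0·(2M0+M1)/6=11/8
seg 1: a=3, c=M1/2=-9/8, d=(M2−M1)/(6·3)=1/8, b=Δ1−h1·(2M1+M2)/6=1/4
t_q=1/4 → seg 0, τ=1/4; S=2+11/8·τ+0·τ²+-3/8·τ³=1197/512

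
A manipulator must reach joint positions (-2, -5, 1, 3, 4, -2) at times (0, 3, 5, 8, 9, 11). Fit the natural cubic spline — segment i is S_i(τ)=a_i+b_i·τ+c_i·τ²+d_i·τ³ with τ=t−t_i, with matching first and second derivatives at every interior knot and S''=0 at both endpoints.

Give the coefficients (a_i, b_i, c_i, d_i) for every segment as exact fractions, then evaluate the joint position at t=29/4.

  seg 0: a=-2 b=-4865/1986 c=0 d=2879/17874
  seg 1: a=-5 b=1886/993 c=2879/1986 d=-893/1986
  seg 2: a=1 b=762/331 c=-2479/1986 d=4189/17874
  seg 3: a=3 b=755/662 c=285/331 d=-663/662
  seg 4: a=4 b=-47/331 c=-1419/662 d=473/1324
S(29/4) = 107195/42368

Δ: Δ0=-1, Δ1=3, Δ2=2/3, Δ3=1, Δ4=-3
row 1: diag=10, rhs=24; c'=1/5, d'=12/5
row 2: denom=10−2·1/5=48/5; d'=(-14−2·12/5)/(48/5)=-47/24
row 3: denom=8−3·5/16=113/16; d'=(2−3·-47/24)/(113/16)=126/113
row 4: denom=6−1·16/113=662/113; d'=(-24−1·126/113)/(662/113)=-1419/331
back: M4=-1419/331
back: M3=126/113−16/113·-1419/331=570/331
back: M2=-47/24−5/16·570/331=-2479/993
back: M1=12/5−1/5·-2479/993=2879/993
M: M0=0, M1=2879/993, M2=-2479/993, M3=570/331, M4=-1419/331, M5=0
seg 0: a=-2, c=M0/2=0, d=(M1−M0)/(6·3)=2879/17874, b=Δ0−h0·(2M0+M1)/6=-4865/1986
seg 1: a=-5, c=M1/2=2879/1986, d=(M2−M1)/(6·2)=-893/1986, b=Δ1−h1·(2M1+M2)/6=1886/993
seg 2: a=1, c=M2/2=-2479/1986, d=(M3−M2)/(6·3)=4189/17874, b=Δ2−h2·(2M2+M3)/6=762/331
seg 3: a=3, c=M3/2=285/331, d=(M4−M3)/(6·1)=-663/662, b=Δ3−h3·(2M3+M4)/6=755/662
seg 4: a=4, c=M4/2=-1419/662, d=(M5−M4)/(6·2)=473/1324, b=Δ4−h4·(2M4+M5)/6=-47/331
t_q=29/4 → seg 2, τ=9/4; S=1+762/331·τ+-2479/1986·τ²+4189/17874·τ³=107195/42368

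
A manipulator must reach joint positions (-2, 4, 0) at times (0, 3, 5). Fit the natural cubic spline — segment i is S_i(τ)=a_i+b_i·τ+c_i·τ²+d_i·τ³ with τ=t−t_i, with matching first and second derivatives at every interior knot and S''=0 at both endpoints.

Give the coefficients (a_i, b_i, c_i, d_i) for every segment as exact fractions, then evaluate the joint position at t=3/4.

Δ: Δ0=2, Δ1=-2
row 1: diag=10, rhs=-24; c'=1/5, d'=-12/5
back: M1=-12/5
M: M0=0, M1=-12/5, M2=0
seg 0: a=-2, c=M0/2=0, d=(M1−M0)/(6·3)=-2/15, b=Δ0−h0·(2M0+M1)/6=16/5
seg 1: a=4, c=M1/2=-6/5, d=(M2−M1)/(6·2)=1/5, b=Δ1−h1·(2M1+M2)/6=-2/5
t_q=3/4 → seg 0, τ=3/4; S=-2+16/5·τ+0·τ²+-2/15·τ³=11/32

  seg 0: a=-2 b=16/5 c=0 d=-2/15
  seg 1: a=4 b=-2/5 c=-6/5 d=1/5
S(3/4) = 11/32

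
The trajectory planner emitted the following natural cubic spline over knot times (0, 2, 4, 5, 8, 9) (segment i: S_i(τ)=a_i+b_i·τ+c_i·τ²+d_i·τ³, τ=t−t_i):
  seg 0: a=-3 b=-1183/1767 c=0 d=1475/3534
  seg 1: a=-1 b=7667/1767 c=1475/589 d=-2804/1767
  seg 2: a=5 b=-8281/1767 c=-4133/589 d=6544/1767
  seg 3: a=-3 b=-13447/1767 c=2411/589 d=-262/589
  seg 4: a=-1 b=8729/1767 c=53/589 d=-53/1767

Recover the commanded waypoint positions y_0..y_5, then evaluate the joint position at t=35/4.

y_0=-3 y_1=-1 y_2=5 y_3=-3 y_4=-1 y_5=4
S(35/4) = 103399/37696

y_0 = S_0(0) = a_0 = -3
y_1 = S_1(0) = a_1 = -1
y_2 = S_2(0) = a_2 = 5
y_3 = S_3(0) = a_3 = -3
y_4 = S_4(0) = a_4 = -1
y_5 = S_4(1) = 4
t_q=35/4 is in segment 4 (τ=3/4); S_4(τ)=103399/37696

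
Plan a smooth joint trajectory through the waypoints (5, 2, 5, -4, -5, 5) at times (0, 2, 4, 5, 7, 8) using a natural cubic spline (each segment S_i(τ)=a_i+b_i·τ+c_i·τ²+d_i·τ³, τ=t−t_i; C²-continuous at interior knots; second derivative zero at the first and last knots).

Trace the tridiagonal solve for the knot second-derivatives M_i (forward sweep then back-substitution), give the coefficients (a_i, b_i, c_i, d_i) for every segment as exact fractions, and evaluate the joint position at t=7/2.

  seg 0: a=5 b=-231/68 c=0 d=129/272
  seg 1: a=2 b=39/17 c=387/136 d=-441/272
  seg 2: a=5 b=-393/68 c=-117/17 d=249/68
  seg 3: a=-4 b=-291/34 c=279/68 d=-5/136
  seg 4: a=-5 b=126/17 c=66/17 d=-22/17
S(7/2) = 13865/2176

Δ: Δ0=-3/2, Δ1=3/2, Δ2=-9, Δ3=-1/2, Δ4=10
row 1: diag=8, rhs=18; c'=1/4, d'=9/4
row 2: denom=6−2·1/4=11/2; d'=(-63−2·9/4)/(11/2)=-135/11
row 3: denom=6−1·2/11=64/11; d'=(51−1·-135/11)/(64/11)=87/8
row 4: denom=6−2·11/32=85/16; d'=(63−2·87/8)/(85/16)=132/17
back: M4=132/17
back: M3=87/8−11/32·132/17=279/34
back: M2=-135/11−2/11·279/34=-234/17
back: M1=9/4−1/4·-234/17=387/68
M: M0=0, M1=387/68, M2=-234/17, M3=279/34, M4=132/17, M5=0
seg 0: a=5, c=M0/2=0, d=(M1−M0)/(6·2)=129/272, b=Δ0−h0·(2M0+M1)/6=-231/68
seg 1: a=2, c=M1/2=387/136, d=(M2−M1)/(6·2)=-441/272, b=Δ1−h1·(2M1+M2)/6=39/17
seg 2: a=5, c=M2/2=-117/17, d=(M3−M2)/(6·1)=249/68, b=Δ2−h2·(2M2+M3)/6=-393/68
seg 3: a=-4, c=M3/2=279/68, d=(M4−M3)/(6·2)=-5/136, b=Δ3−h3·(2M3+M4)/6=-291/34
seg 4: a=-5, c=M4/2=66/17, d=(M5−M4)/(6·1)=-22/17, b=Δ4−h4·(2M4+M5)/6=126/17
t_q=7/2 → seg 1, τ=3/2; S=2+39/17·τ+387/136·τ²+-441/272·τ³=13865/2176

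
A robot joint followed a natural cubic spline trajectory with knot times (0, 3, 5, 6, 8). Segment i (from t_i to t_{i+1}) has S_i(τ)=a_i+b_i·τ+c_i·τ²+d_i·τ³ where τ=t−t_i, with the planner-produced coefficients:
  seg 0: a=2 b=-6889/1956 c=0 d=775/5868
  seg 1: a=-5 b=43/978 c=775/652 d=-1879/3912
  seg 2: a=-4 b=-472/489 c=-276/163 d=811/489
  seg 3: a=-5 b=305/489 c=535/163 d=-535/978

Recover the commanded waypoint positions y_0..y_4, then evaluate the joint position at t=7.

y_0=2 y_1=-5 y_2=-4 y_3=-5 y_4=5
S(7) = -535/326

y_0 = S_0(0) = a_0 = 2
y_1 = S_1(0) = a_1 = -5
y_2 = S_2(0) = a_2 = -4
y_3 = S_3(0) = a_3 = -5
y_4 = S_3(2) = 5
t_q=7 is in segment 3 (τ=1); S_3(τ)=-535/326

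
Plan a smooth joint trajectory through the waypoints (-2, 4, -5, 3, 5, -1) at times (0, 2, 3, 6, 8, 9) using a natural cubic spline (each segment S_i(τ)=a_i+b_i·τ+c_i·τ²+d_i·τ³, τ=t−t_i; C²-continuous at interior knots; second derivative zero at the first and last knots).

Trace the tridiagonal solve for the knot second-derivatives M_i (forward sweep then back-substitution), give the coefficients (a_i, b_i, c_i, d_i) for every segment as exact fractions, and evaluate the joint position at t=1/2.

Δ: Δ0=3, Δ1=-9, Δ2=8/3, Δ3=1, Δ4=-6
row 1: diag=6, rhs=-72; c'=1/6, d'=-12
row 2: denom=8−1·1/6=47/6; d'=(70−1·-12)/(47/6)=492/47
row 3: denom=10−3·18/47=416/47; d'=(-10−3·492/47)/(416/47)=-973/208
row 4: denom=6−2·47/208=577/104; d'=(-42−2·-973/208)/(577/104)=-3395/577
back: M4=-3395/577
back: M3=-973/208−47/208·-3395/577=-1932/577
back: M2=492/47−18/47·-1932/577=6780/577
back: M1=-12−1/6·6780/577=-8054/577
M: M0=0, M1=-8054/577, M2=6780/577, M3=-1932/577, M4=-3395/577, M5=0
seg 0: a=-2, c=M0/2=0, d=(M1−M0)/(6·2)=-4027/3462, b=Δ0−h0·(2M0+M1)/6=13247/1731
seg 1: a=4, c=M1/2=-4027/577, d=(M2−M1)/(6·1)=7417/1731, b=Δ1−h1·(2M1+M2)/6=-10915/1731
seg 2: a=-5, c=M2/2=3390/577, d=(M3−M2)/(6·3)=-484/577, b=Δ2−h2·(2M2+M3)/6=-12826/1731
seg 3: a=3, c=M3/2=-966/577, d=(M4−M3)/(6·2)=-1463/6924, b=Δ3−h3·(2M3+M4)/6=8990/1731
seg 4: a=5, c=M4/2=-3395/1154, d=(M5−M4)/(6·1)=3395/3462, b=Δ4−h4·(2M4+M5)/6=-6991/1731
t_q=1/2 → seg 0, τ=1/2; S=-2+13247/1731·τ+0·τ²+-4027/3462·τ³=15519/9232

  seg 0: a=-2 b=13247/1731 c=0 d=-4027/3462
  seg 1: a=4 b=-10915/1731 c=-4027/577 d=7417/1731
  seg 2: a=-5 b=-12826/1731 c=3390/577 d=-484/577
  seg 3: a=3 b=8990/1731 c=-966/577 d=-1463/6924
  seg 4: a=5 b=-6991/1731 c=-3395/1154 d=3395/3462
S(1/2) = 15519/9232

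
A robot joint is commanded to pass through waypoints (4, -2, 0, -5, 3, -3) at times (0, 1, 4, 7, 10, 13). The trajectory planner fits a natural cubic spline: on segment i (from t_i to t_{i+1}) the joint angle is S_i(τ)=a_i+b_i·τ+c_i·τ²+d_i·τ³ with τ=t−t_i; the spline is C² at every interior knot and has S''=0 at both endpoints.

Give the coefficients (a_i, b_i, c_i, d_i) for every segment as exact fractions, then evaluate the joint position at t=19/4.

  seg 0: a=4 b=-8545/1209 c=0 d=1291/1209
  seg 1: a=-2 b=-4672/1209 c=1291/403 d=-2047/3627
  seg 2: a=0 b=11/93 c=-756/403 d=4646/10881
  seg 3: a=-5 b=473/1209 c=2378/1209 d=-487/1209
  seg 4: a=3 b=1592/1209 c=-2005/1209 d=2005/10881
S(19/4) = -10141/12896

Δ: Δ0=-6, Δ1=2/3, Δ2=-5/3, Δ3=8/3, Δ4=-2
row 1: diag=8, rhs=40; c'=3/8, d'=5
row 2: denom=12−3·3/8=87/8; d'=(-14−3·5)/(87/8)=-8/3
row 3: denom=12−3·8/29=324/29; d'=(26−3·-8/3)/(324/29)=493/162
row 4: denom=12−3·29/108=403/36; d'=(-28−3·493/162)/(403/36)=-4010/1209
back: M4=-4010/1209
back: M3=493/162−29/108·-4010/1209=4756/1209
back: M2=-8/3−8/29·4756/1209=-1512/403
back: M1=5−3/8·-1512/403=2582/403
M: M0=0, M1=2582/403, M2=-1512/403, M3=4756/1209, M4=-4010/1209, M5=0
seg 0: a=4, c=M0/2=0, d=(M1−M0)/(6·1)=1291/1209, b=Δ0−h0·(2M0+M1)/6=-8545/1209
seg 1: a=-2, c=M1/2=1291/403, d=(M2−M1)/(6·3)=-2047/3627, b=Δ1−h1·(2M1+M2)/6=-4672/1209
seg 2: a=0, c=M2/2=-756/403, d=(M3−M2)/(6·3)=4646/10881, b=Δ2−h2·(2M2+M3)/6=11/93
seg 3: a=-5, c=M3/2=2378/1209, d=(M4−M3)/(6·3)=-487/1209, b=Δ3−h3·(2M3+M4)/6=473/1209
seg 4: a=3, c=M4/2=-2005/1209, d=(M5−M4)/(6·3)=2005/10881, b=Δ4−h4·(2M4+M5)/6=1592/1209
t_q=19/4 → seg 2, τ=3/4; S=0+11/93·τ+-756/403·τ²+4646/10881·τ³=-10141/12896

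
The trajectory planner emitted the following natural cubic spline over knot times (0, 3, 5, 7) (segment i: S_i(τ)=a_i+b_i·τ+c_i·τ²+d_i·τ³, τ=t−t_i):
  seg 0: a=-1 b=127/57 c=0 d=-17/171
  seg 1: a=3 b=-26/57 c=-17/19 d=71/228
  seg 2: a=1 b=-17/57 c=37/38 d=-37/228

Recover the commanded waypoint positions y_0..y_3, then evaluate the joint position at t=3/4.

y_0 = S_0(0) = a_0 = -1
y_1 = S_1(0) = a_1 = 3
y_2 = S_2(0) = a_2 = 1
y_3 = S_2(2) = 3
t_q=3/4 is in segment 0 (τ=3/4); S_0(τ)=765/1216

y_0=-1 y_1=3 y_2=1 y_3=3
S(3/4) = 765/1216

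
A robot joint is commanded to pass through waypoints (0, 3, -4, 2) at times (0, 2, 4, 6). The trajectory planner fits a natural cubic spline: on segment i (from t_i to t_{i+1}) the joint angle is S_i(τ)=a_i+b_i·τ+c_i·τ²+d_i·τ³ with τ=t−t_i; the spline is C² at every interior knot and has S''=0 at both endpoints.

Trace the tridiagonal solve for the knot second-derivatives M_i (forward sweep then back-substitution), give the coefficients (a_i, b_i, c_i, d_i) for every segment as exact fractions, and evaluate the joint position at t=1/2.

  seg 0: a=0 b=49/15 c=0 d=-53/120
  seg 1: a=3 b=-61/30 c=-53/20 d=23/24
  seg 2: a=-4 b=-17/15 c=31/10 d=-31/60
S(1/2) = 101/64

Δ: Δ0=3/2, Δ1=-7/2, Δ2=3
row 1: diag=8, rhs=-30; c'=1/4, d'=-15/4
row 2: denom=8−2·1/4=15/2; d'=(39−2·-15/4)/(15/2)=31/5
back: M2=31/5
back: M1=-15/4−1/4·31/5=-53/10
M: M0=0, M1=-53/10, M2=31/5, M3=0
seg 0: a=0, c=M0/2=0, d=(M1−M0)/(6·2)=-53/120, b=Δ0−h0·(2M0+M1)/6=49/15
seg 1: a=3, c=M1/2=-53/20, d=(M2−M1)/(6·2)=23/24, b=Δ1−h1·(2M1+M2)/6=-61/30
seg 2: a=-4, c=M2/2=31/10, d=(M3−M2)/(6·2)=-31/60, b=Δ2−h2·(2M2+M3)/6=-17/15
t_q=1/2 → seg 0, τ=1/2; S=0+49/15·τ+0·τ²+-53/120·τ³=101/64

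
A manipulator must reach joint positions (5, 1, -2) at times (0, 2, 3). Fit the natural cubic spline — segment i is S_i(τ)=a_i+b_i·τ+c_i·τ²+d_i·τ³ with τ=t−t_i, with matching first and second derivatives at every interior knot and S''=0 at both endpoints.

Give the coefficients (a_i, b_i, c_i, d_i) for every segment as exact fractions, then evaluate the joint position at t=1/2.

  seg 0: a=5 b=-5/3 c=0 d=-1/12
  seg 1: a=1 b=-8/3 c=-1/2 d=1/6
S(1/2) = 133/32

Δ: Δ0=-2, Δ1=-3
row 1: diag=6, rhs=-6; c'=1/6, d'=-1
back: M1=-1
M: M0=0, M1=-1, M2=0
seg 0: a=5, c=M0/2=0, d=(M1−M0)/(6·2)=-1/12, b=Δ0−h0·(2M0+M1)/6=-5/3
seg 1: a=1, c=M1/2=-1/2, d=(M2−M1)/(6·1)=1/6, b=Δ1−h1·(2M1+M2)/6=-8/3
t_q=1/2 → seg 0, τ=1/2; S=5+-5/3·τ+0·τ²+-1/12·τ³=133/32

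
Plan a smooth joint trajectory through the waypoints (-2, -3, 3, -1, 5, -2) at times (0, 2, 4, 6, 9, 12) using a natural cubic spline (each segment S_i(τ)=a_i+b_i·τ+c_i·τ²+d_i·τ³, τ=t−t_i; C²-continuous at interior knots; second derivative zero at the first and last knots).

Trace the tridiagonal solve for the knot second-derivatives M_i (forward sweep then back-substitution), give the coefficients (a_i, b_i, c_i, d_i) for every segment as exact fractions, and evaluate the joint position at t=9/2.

Δ: Δ0=-1/2, Δ1=3, Δ2=-2, Δ3=2, Δ4=-7/3
row 1: diag=8, rhs=21; c'=1/4, d'=21/8
row 2: denom=8−2·1/4=15/2; d'=(-30−2·21/8)/(15/2)=-47/10
row 3: denom=10−2·4/15=142/15; d'=(24−2·-47/10)/(142/15)=501/142
row 4: denom=12−3·45/142=1569/142; d'=(-26−3·501/142)/(1569/142)=-5195/1569
back: M4=-5195/1569
back: M3=501/142−45/142·-5195/1569=2394/523
back: M2=-47/10−4/15·2394/523=-6193/1046
back: M1=21/8−1/4·-6193/1046=2147/523
M: M0=0, M1=2147/523, M2=-6193/1046, M3=2394/523, M4=-5195/1569, M5=0
seg 0: a=-2, c=M0/2=0, d=(M1−M0)/(6·2)=2147/6276, b=Δ0−h0·(2M0+M1)/6=-5863/3138
seg 1: a=-3, c=M1/2=2147/1046, d=(M2−M1)/(6·2)=-10487/12552, b=Δ1−h1·(2M1+M2)/6=7019/3138
seg 2: a=3, c=M2/2=-6193/2092, d=(M3−M2)/(6·2)=10981/12552, b=Δ2−h2·(2M2+M3)/6=661/1569
seg 3: a=-1, c=M3/2=1197/523, d=(M4−M3)/(6·3)=-12377/28242, b=Δ3−h3·(2M3+M4)/6=-2893/3138
seg 4: a=5, c=M4/2=-5195/3138, d=(M5−M4)/(6·3)=5195/28242, b=Δ4−h4·(2M4+M5)/6=1534/1569
t_q=9/2 → seg 2, τ=1/2; S=3+661/1569·τ+-6193/2092·τ²+10981/12552·τ³=86355/33472

  seg 0: a=-2 b=-5863/3138 c=0 d=2147/6276
  seg 1: a=-3 b=7019/3138 c=2147/1046 d=-10487/12552
  seg 2: a=3 b=661/1569 c=-6193/2092 d=10981/12552
  seg 3: a=-1 b=-2893/3138 c=1197/523 d=-12377/28242
  seg 4: a=5 b=1534/1569 c=-5195/3138 d=5195/28242
S(9/2) = 86355/33472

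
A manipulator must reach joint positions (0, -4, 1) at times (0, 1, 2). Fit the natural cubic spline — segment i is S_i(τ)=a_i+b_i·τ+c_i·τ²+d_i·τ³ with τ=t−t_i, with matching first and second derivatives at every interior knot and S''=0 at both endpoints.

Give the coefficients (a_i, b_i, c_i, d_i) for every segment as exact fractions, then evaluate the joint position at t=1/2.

  seg 0: a=0 b=-25/4 c=0 d=9/4
  seg 1: a=-4 b=1/2 c=27/4 d=-9/4
S(1/2) = -91/32

Δ: Δ0=-4, Δ1=5
row 1: diag=4, rhs=54; c'=1/4, d'=27/2
back: M1=27/2
M: M0=0, M1=27/2, M2=0
seg 0: a=0, c=M0/2=0, d=(M1−M0)/(6·1)=9/4, b=Δ0−h0·(2M0+M1)/6=-25/4
seg 1: a=-4, c=M1/2=27/4, d=(M2−M1)/(6·1)=-9/4, b=Δ1−h1·(2M1+M2)/6=1/2
t_q=1/2 → seg 0, τ=1/2; S=0+-25/4·τ+0·τ²+9/4·τ³=-91/32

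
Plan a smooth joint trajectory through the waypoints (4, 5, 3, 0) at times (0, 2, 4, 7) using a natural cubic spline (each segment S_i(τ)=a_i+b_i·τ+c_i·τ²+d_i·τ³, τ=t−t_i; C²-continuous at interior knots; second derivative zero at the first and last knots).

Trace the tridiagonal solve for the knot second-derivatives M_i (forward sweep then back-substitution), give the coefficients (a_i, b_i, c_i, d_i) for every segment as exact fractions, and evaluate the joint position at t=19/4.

  seg 0: a=4 b=17/19 c=0 d=-15/152
  seg 1: a=5 b=-11/38 c=-45/76 d=9/76
  seg 2: a=3 b=-47/38 c=9/76 d=-1/76
S(19/4) = 10377/4864

Δ: Δ0=1/2, Δ1=-1, Δ2=-1
row 1: diag=8, rhs=-9; c'=1/4, d'=-9/8
row 2: denom=10−2·1/4=19/2; d'=(0−2·-9/8)/(19/2)=9/38
back: M2=9/38
back: M1=-9/8−1/4·9/38=-45/38
M: M0=0, M1=-45/38, M2=9/38, M3=0
seg 0: a=4, c=M0/2=0, d=(M1−M0)/(6·2)=-15/152, b=Δ0−h0·(2M0+M1)/6=17/19
seg 1: a=5, c=M1/2=-45/76, d=(M2−M1)/(6·2)=9/76, b=Δ1−h1·(2M1+M2)/6=-11/38
seg 2: a=3, c=M2/2=9/76, d=(M3−M2)/(6·3)=-1/76, b=Δ2−h2·(2M2+M3)/6=-47/38
t_q=19/4 → seg 2, τ=3/4; S=3+-47/38·τ+9/76·τ²+-1/76·τ³=10377/4864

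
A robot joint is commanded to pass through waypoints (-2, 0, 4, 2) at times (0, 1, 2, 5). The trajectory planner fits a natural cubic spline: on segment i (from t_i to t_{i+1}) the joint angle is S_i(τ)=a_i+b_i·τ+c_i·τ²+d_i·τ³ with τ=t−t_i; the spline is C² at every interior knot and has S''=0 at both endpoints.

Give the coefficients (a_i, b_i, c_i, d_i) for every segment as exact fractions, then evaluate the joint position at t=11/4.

  seg 0: a=-2 b=4/3 c=0 d=2/3
  seg 1: a=0 b=10/3 c=2 d=-4/3
  seg 2: a=4 b=10/3 c=-2 d=2/9
S(11/4) = 175/32

Δ: Δ0=2, Δ1=4, Δ2=-2/3
row 1: diag=4, rhs=12; c'=1/4, d'=3
row 2: denom=8−1·1/4=31/4; d'=(-28−1·3)/(31/4)=-4
back: M2=-4
back: M1=3−1/4·-4=4
M: M0=0, M1=4, M2=-4, M3=0
seg 0: a=-2, c=M0/2=0, d=(M1−M0)/(6·1)=2/3, b=Δ0−h0·(2M0+M1)/6=4/3
seg 1: a=0, c=M1/2=2, d=(M2−M1)/(6·1)=-4/3, b=Δ1−h1·(2M1+M2)/6=10/3
seg 2: a=4, c=M2/2=-2, d=(M3−M2)/(6·3)=2/9, b=Δ2−h2·(2M2+M3)/6=10/3
t_q=11/4 → seg 2, τ=3/4; S=4+10/3·τ+-2·τ²+2/9·τ³=175/32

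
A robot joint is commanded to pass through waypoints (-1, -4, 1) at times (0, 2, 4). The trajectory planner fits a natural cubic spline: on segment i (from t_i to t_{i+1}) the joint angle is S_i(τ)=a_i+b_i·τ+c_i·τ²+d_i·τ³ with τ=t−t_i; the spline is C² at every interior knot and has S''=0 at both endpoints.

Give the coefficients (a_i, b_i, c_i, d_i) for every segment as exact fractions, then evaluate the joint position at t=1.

  seg 0: a=-1 b=-5/2 c=0 d=1/4
  seg 1: a=-4 b=1/2 c=3/2 d=-1/4
S(1) = -13/4

Δ: Δ0=-3/2, Δ1=5/2
row 1: diag=8, rhs=24; c'=1/4, d'=3
back: M1=3
M: M0=0, M1=3, M2=0
seg 0: a=-1, c=M0/2=0, d=(M1−M0)/(6·2)=1/4, b=Δ0−h0·(2M0+M1)/6=-5/2
seg 1: a=-4, c=M1/2=3/2, d=(M2−M1)/(6·2)=-1/4, b=Δ1−h1·(2M1+M2)/6=1/2
t_q=1 → seg 0, τ=1; S=-1+-5/2·τ+0·τ²+1/4·τ³=-13/4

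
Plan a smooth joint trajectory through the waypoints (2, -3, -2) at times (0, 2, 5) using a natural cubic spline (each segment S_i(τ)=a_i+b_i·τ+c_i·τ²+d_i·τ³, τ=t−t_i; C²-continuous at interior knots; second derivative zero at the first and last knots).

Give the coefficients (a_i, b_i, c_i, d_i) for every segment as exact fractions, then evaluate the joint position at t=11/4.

  seg 0: a=2 b=-46/15 c=0 d=17/120
  seg 1: a=-3 b=-41/30 c=17/20 d=-17/180
S(11/4) = -4591/1280

Δ: Δ0=-5/2, Δ1=1/3
row 1: diag=10, rhs=17; c'=3/10, d'=17/10
back: M1=17/10
M: M0=0, M1=17/10, M2=0
seg 0: a=2, c=M0/2=0, d=(M1−M0)/(6·2)=17/120, b=Δ0−h0·(2M0+M1)/6=-46/15
seg 1: a=-3, c=M1/2=17/20, d=(M2−M1)/(6·3)=-17/180, b=Δ1−h1·(2M1+M2)/6=-41/30
t_q=11/4 → seg 1, τ=3/4; S=-3+-41/30·τ+17/20·τ²+-17/180·τ³=-4591/1280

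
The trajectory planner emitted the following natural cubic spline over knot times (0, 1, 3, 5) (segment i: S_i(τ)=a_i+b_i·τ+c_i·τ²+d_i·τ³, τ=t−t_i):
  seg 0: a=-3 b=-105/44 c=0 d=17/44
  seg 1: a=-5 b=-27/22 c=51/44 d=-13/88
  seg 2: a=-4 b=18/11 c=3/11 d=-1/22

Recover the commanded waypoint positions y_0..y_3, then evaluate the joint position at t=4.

y_0=-3 y_1=-5 y_2=-4 y_3=0
S(4) = -47/22

y_0 = S_0(0) = a_0 = -3
y_1 = S_1(0) = a_1 = -5
y_2 = S_2(0) = a_2 = -4
y_3 = S_2(2) = 0
t_q=4 is in segment 2 (τ=1); S_2(τ)=-47/22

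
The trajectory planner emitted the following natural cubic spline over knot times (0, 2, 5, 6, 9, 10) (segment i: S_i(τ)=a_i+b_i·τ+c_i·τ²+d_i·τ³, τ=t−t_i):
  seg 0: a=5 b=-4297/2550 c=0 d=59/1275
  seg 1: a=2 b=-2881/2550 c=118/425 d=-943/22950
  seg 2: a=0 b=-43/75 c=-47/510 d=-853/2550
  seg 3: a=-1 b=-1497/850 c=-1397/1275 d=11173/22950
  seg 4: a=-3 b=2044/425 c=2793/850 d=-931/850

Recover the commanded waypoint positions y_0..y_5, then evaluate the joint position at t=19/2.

y_0=5 y_1=2 y_2=0 y_3=-1 y_4=-3 y_5=4
S(19/2) = 607/6800

y_0 = S_0(0) = a_0 = 5
y_1 = S_1(0) = a_1 = 2
y_2 = S_2(0) = a_2 = 0
y_3 = S_3(0) = a_3 = -1
y_4 = S_4(0) = a_4 = -3
y_5 = S_4(1) = 4
t_q=19/2 is in segment 4 (τ=1/2); S_4(τ)=607/6800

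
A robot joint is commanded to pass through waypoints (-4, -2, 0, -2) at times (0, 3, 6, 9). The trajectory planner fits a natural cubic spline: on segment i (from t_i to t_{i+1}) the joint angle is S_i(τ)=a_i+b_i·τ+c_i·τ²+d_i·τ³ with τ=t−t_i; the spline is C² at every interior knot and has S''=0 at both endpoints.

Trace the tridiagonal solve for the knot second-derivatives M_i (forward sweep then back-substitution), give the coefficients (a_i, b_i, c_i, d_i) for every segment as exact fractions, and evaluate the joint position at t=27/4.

Δ: Δ0=2/3, Δ1=2/3, Δ2=-2/3
row 1: diag=12, rhs=0; c'=1/4, d'=0
row 2: denom=12−3·1/4=45/4; d'=(-8−3·0)/(45/4)=-32/45
back: M2=-32/45
back: M1=0−1/4·-32/45=8/45
M: M0=0, M1=8/45, M2=-32/45, M3=0
seg 0: a=-4, c=M0/2=0, d=(M1−M0)/(6·3)=4/405, b=Δ0−h0·(2M0+M1)/6=26/45
seg 1: a=-2, c=M1/2=4/45, d=(M2−M1)/(6·3)=-4/81, b=Δ1−h1·(2M1+M2)/6=38/45
seg 2: a=0, c=M2/2=-16/45, d=(M3−M2)/(6·3)=16/405, b=Δ2−h2·(2M2+M3)/6=2/45
t_q=27/4 → seg 2, τ=3/4; S=0+2/45·τ+-16/45·τ²+16/405·τ³=-3/20

  seg 0: a=-4 b=26/45 c=0 d=4/405
  seg 1: a=-2 b=38/45 c=4/45 d=-4/81
  seg 2: a=0 b=2/45 c=-16/45 d=16/405
S(27/4) = -3/20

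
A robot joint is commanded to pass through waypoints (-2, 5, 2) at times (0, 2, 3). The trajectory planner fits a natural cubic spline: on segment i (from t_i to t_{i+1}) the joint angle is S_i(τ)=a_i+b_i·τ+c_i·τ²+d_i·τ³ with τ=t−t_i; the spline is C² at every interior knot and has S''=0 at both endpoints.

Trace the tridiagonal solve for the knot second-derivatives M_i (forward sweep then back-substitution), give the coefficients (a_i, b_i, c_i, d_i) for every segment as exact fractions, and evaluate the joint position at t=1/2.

Δ: Δ0=7/2, Δ1=-3
row 1: diag=6, rhs=-39; c'=1/6, d'=-13/2
back: M1=-13/2
M: M0=0, M1=-13/2, M2=0
seg 0: a=-2, c=M0/2=0, d=(M1−M0)/(6·2)=-13/24, b=Δ0−h0·(2M0+M1)/6=17/3
seg 1: a=5, c=M1/2=-13/4, d=(M2−M1)/(6·1)=13/12, b=Δ1−h1·(2M1+M2)/6=-5/6
t_q=1/2 → seg 0, τ=1/2; S=-2+17/3·τ+0·τ²+-13/24·τ³=49/64

  seg 0: a=-2 b=17/3 c=0 d=-13/24
  seg 1: a=5 b=-5/6 c=-13/4 d=13/12
S(1/2) = 49/64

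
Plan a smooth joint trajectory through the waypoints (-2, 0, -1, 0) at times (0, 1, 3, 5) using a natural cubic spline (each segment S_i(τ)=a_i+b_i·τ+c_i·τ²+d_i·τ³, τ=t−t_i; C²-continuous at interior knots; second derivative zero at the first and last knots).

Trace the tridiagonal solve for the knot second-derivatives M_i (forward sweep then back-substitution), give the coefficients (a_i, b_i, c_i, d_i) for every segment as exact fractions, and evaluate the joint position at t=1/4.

  seg 0: a=-2 b=5/2 c=0 d=-1/2
  seg 1: a=0 b=1 c=-3/2 d=3/8
  seg 2: a=-1 b=-1/2 c=3/4 d=-1/8
S(1/4) = -177/128

Δ: Δ0=2, Δ1=-1/2, Δ2=1/2
row 1: diag=6, rhs=-15; c'=1/3, d'=-5/2
row 2: denom=8−2·1/3=22/3; d'=(6−2·-5/2)/(22/3)=3/2
back: M2=3/2
back: M1=-5/2−1/3·3/2=-3
M: M0=0, M1=-3, M2=3/2, M3=0
seg 0: a=-2, c=M0/2=0, d=(M1−M0)/(6·1)=-1/2, b=Δ0−h0·(2M0+M1)/6=5/2
seg 1: a=0, c=M1/2=-3/2, d=(M2−M1)/(6·2)=3/8, b=Δ1−h1·(2M1+M2)/6=1
seg 2: a=-1, c=M2/2=3/4, d=(M3−M2)/(6·2)=-1/8, b=Δ2−h2·(2M2+M3)/6=-1/2
t_q=1/4 → seg 0, τ=1/4; S=-2+5/2·τ+0·τ²+-1/2·τ³=-177/128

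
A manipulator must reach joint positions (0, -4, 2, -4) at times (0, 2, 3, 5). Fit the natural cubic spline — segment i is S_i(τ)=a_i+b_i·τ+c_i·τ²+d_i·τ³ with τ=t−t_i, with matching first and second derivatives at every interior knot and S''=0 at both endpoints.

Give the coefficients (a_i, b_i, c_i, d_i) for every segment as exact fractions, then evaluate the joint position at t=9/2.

  seg 0: a=0 b=-184/35 c=0 d=57/70
  seg 1: a=-4 b=158/35 c=171/35 d=-17/5
  seg 2: a=2 b=143/35 c=-186/35 d=31/35
S(9/2) = -47/56

Δ: Δ0=-2, Δ1=6, Δ2=-3
row 1: diag=6, rhs=48; c'=1/6, d'=8
row 2: denom=6−1·1/6=35/6; d'=(-54−1·8)/(35/6)=-372/35
back: M2=-372/35
back: M1=8−1/6·-372/35=342/35
M: M0=0, M1=342/35, M2=-372/35, M3=0
seg 0: a=0, c=M0/2=0, d=(M1−M0)/(6·2)=57/70, b=Δ0−h0·(2M0+M1)/6=-184/35
seg 1: a=-4, c=M1/2=171/35, d=(M2−M1)/(6·1)=-17/5, b=Δ1−h1·(2M1+M2)/6=158/35
seg 2: a=2, c=M2/2=-186/35, d=(M3−M2)/(6·2)=31/35, b=Δ2−h2·(2M2+M3)/6=143/35
t_q=9/2 → seg 2, τ=3/2; S=2+143/35·τ+-186/35·τ²+31/35·τ³=-47/56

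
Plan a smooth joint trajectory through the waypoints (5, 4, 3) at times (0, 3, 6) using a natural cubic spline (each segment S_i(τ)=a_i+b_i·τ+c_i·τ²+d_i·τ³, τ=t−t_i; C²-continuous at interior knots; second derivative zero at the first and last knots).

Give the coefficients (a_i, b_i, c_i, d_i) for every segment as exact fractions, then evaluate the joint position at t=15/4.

  seg 0: a=5 b=-1/3 c=0 d=0
  seg 1: a=4 b=-1/3 c=0 d=0
S(15/4) = 15/4

Δ: Δ0=-1/3, Δ1=-1/3
row 1: diag=12, rhs=0; c'=1/4, d'=0
back: M1=0
M: M0=0, M1=0, M2=0
seg 0: a=5, c=M0/2=0, d=(M1−M0)/(6·3)=0, b=Δ0−h0·(2M0+M1)/6=-1/3
seg 1: a=4, c=M1/2=0, d=(M2−M1)/(6·3)=0, b=Δ1−h1·(2M1+M2)/6=-1/3
t_q=15/4 → seg 1, τ=3/4; S=4+-1/3·τ+0·τ²+0·τ³=15/4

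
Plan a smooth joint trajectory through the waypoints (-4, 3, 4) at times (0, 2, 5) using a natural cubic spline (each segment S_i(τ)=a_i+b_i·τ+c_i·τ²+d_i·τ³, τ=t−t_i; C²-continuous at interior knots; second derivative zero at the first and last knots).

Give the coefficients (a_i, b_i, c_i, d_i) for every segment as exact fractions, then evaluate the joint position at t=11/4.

  seg 0: a=-4 b=62/15 c=0 d=-19/120
  seg 1: a=3 b=67/30 c=-19/20 d=19/180
S(11/4) = 5357/1280

Δ: Δ0=7/2, Δ1=1/3
row 1: diag=10, rhs=-19; c'=3/10, d'=-19/10
back: M1=-19/10
M: M0=0, M1=-19/10, M2=0
seg 0: a=-4, c=M0/2=0, d=(M1−M0)/(6·2)=-19/120, b=Δ0−h0·(2M0+M1)/6=62/15
seg 1: a=3, c=M1/2=-19/20, d=(M2−M1)/(6·3)=19/180, b=Δ1−h1·(2M1+M2)/6=67/30
t_q=11/4 → seg 1, τ=3/4; S=3+67/30·τ+-19/20·τ²+19/180·τ³=5357/1280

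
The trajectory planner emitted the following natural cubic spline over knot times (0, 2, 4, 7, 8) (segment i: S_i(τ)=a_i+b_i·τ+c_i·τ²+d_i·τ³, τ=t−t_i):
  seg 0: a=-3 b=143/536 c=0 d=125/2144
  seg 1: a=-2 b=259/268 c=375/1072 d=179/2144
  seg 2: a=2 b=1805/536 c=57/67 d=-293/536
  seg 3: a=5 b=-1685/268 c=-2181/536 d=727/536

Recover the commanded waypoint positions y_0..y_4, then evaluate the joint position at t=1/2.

y_0 = S_0(0) = a_0 = -3
y_1 = S_1(0) = a_1 = -2
y_2 = S_2(0) = a_2 = 2
y_3 = S_3(0) = a_3 = 5
y_4 = S_3(1) = -4
t_q=1/2 is in segment 0 (τ=1/2); S_0(τ)=-49043/17152

y_0=-3 y_1=-2 y_2=2 y_3=5 y_4=-4
S(1/2) = -49043/17152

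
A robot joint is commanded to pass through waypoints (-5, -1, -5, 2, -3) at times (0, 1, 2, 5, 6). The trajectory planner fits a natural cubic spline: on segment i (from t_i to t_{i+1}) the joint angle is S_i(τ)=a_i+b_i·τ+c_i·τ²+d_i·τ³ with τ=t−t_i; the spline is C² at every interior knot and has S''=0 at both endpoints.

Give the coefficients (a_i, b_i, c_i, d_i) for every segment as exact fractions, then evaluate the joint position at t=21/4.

Δ: Δ0=4, Δ1=-4, Δ2=7/3, Δ3=-5
row 1: diag=4, rhs=-48; c'=1/4, d'=-12
row 2: denom=8−1·1/4=31/4; d'=(38−1·-12)/(31/4)=200/31
row 3: denom=8−3·12/31=212/31; d'=(-44−3·200/31)/(212/31)=-491/53
back: M3=-491/53
back: M2=200/31−12/31·-491/53=532/53
back: M1=-12−1/4·532/53=-769/53
M: M0=0, M1=-769/53, M2=532/53, M3=-491/53, M4=0
seg 0: a=-5, c=M0/2=0, d=(M1−M0)/(6·1)=-769/318, b=Δ0−h0·(2M0+M1)/6=2041/318
seg 1: a=-1, c=M1/2=-769/106, d=(M2−M1)/(6·1)=1301/318, b=Δ1−h1·(2M1+M2)/6=-133/159
seg 2: a=-5, c=M2/2=266/53, d=(M3−M2)/(6·3)=-341/318, b=Δ2−h2·(2M2+M3)/6=-977/318
seg 3: a=2, c=M3/2=-491/106, d=(M4−M3)/(6·1)=491/318, b=Δ3−h3·(2M3+M4)/6=-304/159
t_q=21/4 → seg 3, τ=1/4; S=2+-304/159·τ+-491/106·τ²+491/318·τ³=8525/6784

  seg 0: a=-5 b=2041/318 c=0 d=-769/318
  seg 1: a=-1 b=-133/159 c=-769/106 d=1301/318
  seg 2: a=-5 b=-977/318 c=266/53 d=-341/318
  seg 3: a=2 b=-304/159 c=-491/106 d=491/318
S(21/4) = 8525/6784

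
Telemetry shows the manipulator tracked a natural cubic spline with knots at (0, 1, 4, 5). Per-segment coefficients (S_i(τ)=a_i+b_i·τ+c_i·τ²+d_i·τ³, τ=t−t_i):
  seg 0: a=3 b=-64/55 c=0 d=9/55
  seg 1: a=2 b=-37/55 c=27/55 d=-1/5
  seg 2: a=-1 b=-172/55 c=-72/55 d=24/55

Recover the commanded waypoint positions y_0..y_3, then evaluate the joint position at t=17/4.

y_0=3 y_1=2 y_2=-1 y_3=-5
S(17/4) = -817/440

y_0 = S_0(0) = a_0 = 3
y_1 = S_1(0) = a_1 = 2
y_2 = S_2(0) = a_2 = -1
y_3 = S_2(1) = -5
t_q=17/4 is in segment 2 (τ=1/4); S_2(τ)=-817/440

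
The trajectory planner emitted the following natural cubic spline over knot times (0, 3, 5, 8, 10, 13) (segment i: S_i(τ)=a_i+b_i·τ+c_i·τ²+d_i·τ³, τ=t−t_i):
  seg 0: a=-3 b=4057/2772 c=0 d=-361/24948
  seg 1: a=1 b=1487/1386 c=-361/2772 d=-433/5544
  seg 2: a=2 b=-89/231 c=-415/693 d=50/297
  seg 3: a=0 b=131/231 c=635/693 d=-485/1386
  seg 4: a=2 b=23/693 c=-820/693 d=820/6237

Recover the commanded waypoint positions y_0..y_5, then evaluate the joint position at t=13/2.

y_0=-3 y_1=1 y_2=2 y_3=0 y_4=2 y_5=-5
S(13/2) = 9/14

y_0 = S_0(0) = a_0 = -3
y_1 = S_1(0) = a_1 = 1
y_2 = S_2(0) = a_2 = 2
y_3 = S_3(0) = a_3 = 0
y_4 = S_4(0) = a_4 = 2
y_5 = S_4(3) = -5
t_q=13/2 is in segment 2 (τ=3/2); S_2(τ)=9/14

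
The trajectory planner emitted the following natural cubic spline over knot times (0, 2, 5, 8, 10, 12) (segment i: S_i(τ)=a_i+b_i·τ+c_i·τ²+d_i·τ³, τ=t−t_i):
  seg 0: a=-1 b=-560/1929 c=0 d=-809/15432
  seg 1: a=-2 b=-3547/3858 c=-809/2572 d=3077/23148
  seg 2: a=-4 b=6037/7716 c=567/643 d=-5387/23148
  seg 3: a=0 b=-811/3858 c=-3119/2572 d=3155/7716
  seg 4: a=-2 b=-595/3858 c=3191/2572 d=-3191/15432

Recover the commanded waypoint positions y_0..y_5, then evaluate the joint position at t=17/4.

y_0=-1 y_1=-2 y_2=-4 y_3=0 y_4=-2 y_5=1
S(17/4) = -682607/164608

y_0 = S_0(0) = a_0 = -1
y_1 = S_1(0) = a_1 = -2
y_2 = S_2(0) = a_2 = -4
y_3 = S_3(0) = a_3 = 0
y_4 = S_4(0) = a_4 = -2
y_5 = S_4(2) = 1
t_q=17/4 is in segment 1 (τ=9/4); S_1(τ)=-682607/164608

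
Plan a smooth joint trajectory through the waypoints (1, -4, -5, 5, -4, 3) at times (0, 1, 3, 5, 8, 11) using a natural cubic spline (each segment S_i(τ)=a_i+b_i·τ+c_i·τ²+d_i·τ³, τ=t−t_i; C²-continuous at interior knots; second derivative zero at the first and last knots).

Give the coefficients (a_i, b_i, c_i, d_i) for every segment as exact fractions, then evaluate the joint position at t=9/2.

Δ: Δ0=-5, Δ1=-1/2, Δ2=5, Δ3=-3, Δ4=7/3
row 1: diag=6, rhs=27; c'=1/3, d'=9/2
row 2: denom=8−2·1/3=22/3; d'=(33−2·9/2)/(22/3)=36/11
row 3: denom=10−2·3/11=104/11; d'=(-48−2·36/11)/(104/11)=-75/13
row 4: denom=12−3·33/104=1149/104; d'=(32−3·-75/13)/(1149/104)=5128/1149
back: M4=5128/1149
back: M3=-75/13−33/104·5128/1149=-2752/383
back: M2=36/11−3/11·-2752/383=2004/383
back: M1=9/2−1/3·2004/383=2111/766
M: M0=0, M1=2111/766, M2=2004/383, M3=-2752/383, M4=5128/1149, M5=0
seg 0: a=1, c=M0/2=0, d=(M1−M0)/(6·1)=2111/4596, b=Δ0−h0·(2M0+M1)/6=-25091/4596
seg 1: a=-4, c=M1/2=2111/1532, d=(M2−M1)/(6·2)=1897/9192, b=Δ1−h1·(2M1+M2)/6=-9379/2298
seg 2: a=-5, c=M2/2=1002/383, d=(M3−M2)/(6·2)=-1189/1149, b=Δ2−h2·(2M2+M3)/6=4489/1149
seg 3: a=5, c=M3/2=-1376/383, d=(M4−M3)/(6·3)=6692/10341, b=Δ3−h3·(2M3+M4)/6=2245/1149
seg 4: a=-4, c=M4/2=2564/1149, d=(M5−M4)/(6·3)=-2564/10341, b=Δ4−h4·(2M4+M5)/6=-2447/1149
t_q=9/2 → seg 2, τ=3/2; S=-5+4489/1149·τ+1002/383·τ²+-1189/1149·τ³=9971/3064

  seg 0: a=1 b=-25091/4596 c=0 d=2111/4596
  seg 1: a=-4 b=-9379/2298 c=2111/1532 d=1897/9192
  seg 2: a=-5 b=4489/1149 c=1002/383 d=-1189/1149
  seg 3: a=5 b=2245/1149 c=-1376/383 d=6692/10341
  seg 4: a=-4 b=-2447/1149 c=2564/1149 d=-2564/10341
S(9/2) = 9971/3064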